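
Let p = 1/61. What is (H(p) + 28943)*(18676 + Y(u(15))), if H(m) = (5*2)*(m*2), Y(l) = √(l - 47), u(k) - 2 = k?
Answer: 32973281068/61 + 1765543*I*√30/61 ≈ 5.4055e+8 + 1.5853e+5*I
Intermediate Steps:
u(k) = 2 + k
p = 1/61 ≈ 0.016393
Y(l) = √(-47 + l)
H(m) = 20*m (H(m) = 10*(2*m) = 20*m)
(H(p) + 28943)*(18676 + Y(u(15))) = (20*(1/61) + 28943)*(18676 + √(-47 + (2 + 15))) = (20/61 + 28943)*(18676 + √(-47 + 17)) = 1765543*(18676 + √(-30))/61 = 1765543*(18676 + I*√30)/61 = 32973281068/61 + 1765543*I*√30/61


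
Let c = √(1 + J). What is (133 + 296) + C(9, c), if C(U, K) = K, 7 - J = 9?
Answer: 429 + I ≈ 429.0 + 1.0*I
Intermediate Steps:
J = -2 (J = 7 - 1*9 = 7 - 9 = -2)
c = I (c = √(1 - 2) = √(-1) = I ≈ 1.0*I)
(133 + 296) + C(9, c) = (133 + 296) + I = 429 + I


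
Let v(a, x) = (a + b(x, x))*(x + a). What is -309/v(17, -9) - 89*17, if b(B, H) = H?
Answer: -97141/64 ≈ -1517.8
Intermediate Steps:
v(a, x) = (a + x)² (v(a, x) = (a + x)*(x + a) = (a + x)*(a + x) = (a + x)²)
-309/v(17, -9) - 89*17 = -309/(17² + (-9)² + 2*17*(-9)) - 89*17 = -309/(289 + 81 - 306) - 1513 = -309/64 - 1513 = -97141/64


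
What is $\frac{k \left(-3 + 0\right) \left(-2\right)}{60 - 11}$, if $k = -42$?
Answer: $- \frac{36}{7} \approx -5.1429$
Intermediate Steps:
$\frac{k \left(-3 + 0\right) \left(-2\right)}{60 - 11} = \frac{\left(-42\right) \left(-3 + 0\right) \left(-2\right)}{60 - 11} = \frac{\left(-42\right) \left(\left(-3\right) \left(-2\right)\right)}{49} = \left(-42\right) 6 \cdot \frac{1}{49} = \left(-252\right) \frac{1}{49} = - \frac{36}{7}$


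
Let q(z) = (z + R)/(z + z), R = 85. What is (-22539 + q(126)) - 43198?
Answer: -16565513/252 ≈ -65736.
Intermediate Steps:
q(z) = (85 + z)/(2*z) (q(z) = (z + 85)/(z + z) = (85 + z)/((2*z)) = (85 + z)*(1/(2*z)) = (85 + z)/(2*z))
(-22539 + q(126)) - 43198 = (-22539 + (1/2)*(85 + 126)/126) - 43198 = (-22539 + (1/2)*(1/126)*211) - 43198 = (-22539 + 211/252) - 43198 = -5679617/252 - 43198 = -16565513/252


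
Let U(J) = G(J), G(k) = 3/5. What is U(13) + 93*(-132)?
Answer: -61377/5 ≈ -12275.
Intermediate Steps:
G(k) = ⅗ (G(k) = 3*(⅕) = ⅗)
U(J) = ⅗
U(13) + 93*(-132) = ⅗ + 93*(-132) = ⅗ - 12276 = -61377/5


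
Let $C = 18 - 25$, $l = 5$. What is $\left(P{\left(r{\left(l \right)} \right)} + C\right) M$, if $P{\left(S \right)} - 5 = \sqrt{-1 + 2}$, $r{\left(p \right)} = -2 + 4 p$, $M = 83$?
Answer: $-83$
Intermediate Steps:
$P{\left(S \right)} = 6$ ($P{\left(S \right)} = 5 + \sqrt{-1 + 2} = 5 + \sqrt{1} = 5 + 1 = 6$)
$C = -7$
$\left(P{\left(r{\left(l \right)} \right)} + C\right) M = \left(6 - 7\right) 83 = \left(-1\right) 83 = -83$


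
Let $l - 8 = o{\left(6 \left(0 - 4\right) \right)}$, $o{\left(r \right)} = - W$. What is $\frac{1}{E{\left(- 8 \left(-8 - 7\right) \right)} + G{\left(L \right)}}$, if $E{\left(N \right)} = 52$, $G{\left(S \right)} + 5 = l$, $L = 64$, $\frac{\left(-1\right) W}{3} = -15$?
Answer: $\frac{1}{10} \approx 0.1$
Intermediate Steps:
$W = 45$ ($W = \left(-3\right) \left(-15\right) = 45$)
$o{\left(r \right)} = -45$ ($o{\left(r \right)} = \left(-1\right) 45 = -45$)
$l = -37$ ($l = 8 - 45 = -37$)
$G{\left(S \right)} = -42$ ($G{\left(S \right)} = -5 - 37 = -42$)
$\frac{1}{E{\left(- 8 \left(-8 - 7\right) \right)} + G{\left(L \right)}} = \frac{1}{52 - 42} = \frac{1}{10}$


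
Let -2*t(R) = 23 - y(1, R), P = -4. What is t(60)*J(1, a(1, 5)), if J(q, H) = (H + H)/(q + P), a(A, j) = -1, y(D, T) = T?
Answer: 37/3 ≈ 12.333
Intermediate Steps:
J(q, H) = 2*H/(-4 + q) (J(q, H) = (H + H)/(q - 4) = (2*H)/(-4 + q) = 2*H/(-4 + q))
t(R) = -23/2 + R/2 (t(R) = -(23 - R)/2 = -23/2 + R/2)
t(60)*J(1, a(1, 5)) = (-23/2 + (½)*60)*(2*(-1)/(-4 + 1)) = (-23/2 + 30)*(2*(-1)/(-3)) = 37*(2*(-1)*(-⅓))/2 = (37/2)*(⅔) = 37/3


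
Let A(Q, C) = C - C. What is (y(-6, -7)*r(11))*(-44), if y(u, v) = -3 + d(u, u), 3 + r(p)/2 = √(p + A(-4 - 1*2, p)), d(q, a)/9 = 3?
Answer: 6336 - 2112*√11 ≈ -668.71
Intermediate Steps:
d(q, a) = 27 (d(q, a) = 9*3 = 27)
A(Q, C) = 0
r(p) = -6 + 2*√p (r(p) = -6 + 2*√(p + 0) = -6 + 2*√p)
y(u, v) = 24 (y(u, v) = -3 + 27 = 24)
(y(-6, -7)*r(11))*(-44) = (24*(-6 + 2*√11))*(-44) = (-144 + 48*√11)*(-44) = 6336 - 2112*√11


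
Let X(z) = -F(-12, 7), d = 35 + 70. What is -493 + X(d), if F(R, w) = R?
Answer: -481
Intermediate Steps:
d = 105
X(z) = 12 (X(z) = -1*(-12) = 12)
-493 + X(d) = -493 + 12 = -481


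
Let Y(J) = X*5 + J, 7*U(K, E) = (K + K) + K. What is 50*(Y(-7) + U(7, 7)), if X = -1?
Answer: -450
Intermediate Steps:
U(K, E) = 3*K/7 (U(K, E) = ((K + K) + K)/7 = (2*K + K)/7 = (3*K)/7 = 3*K/7)
Y(J) = -5 + J (Y(J) = -1*5 + J = -5 + J)
50*(Y(-7) + U(7, 7)) = 50*((-5 - 7) + (3/7)*7) = 50*(-12 + 3) = 50*(-9) = -450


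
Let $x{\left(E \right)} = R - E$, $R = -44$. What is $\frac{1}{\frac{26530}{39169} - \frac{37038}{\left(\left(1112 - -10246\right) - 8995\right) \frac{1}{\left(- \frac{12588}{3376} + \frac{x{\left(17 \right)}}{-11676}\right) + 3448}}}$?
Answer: $- \frac{19002095708141}{1025835851836810991} \approx -1.8524 \cdot 10^{-5}$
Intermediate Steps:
$x{\left(E \right)} = -44 - E$
$\frac{1}{\frac{26530}{39169} - \frac{37038}{\left(\left(1112 - -10246\right) - 8995\right) \frac{1}{\left(- \frac{12588}{3376} + \frac{x{\left(17 \right)}}{-11676}\right) + 3448}}} = \frac{1}{\frac{26530}{39169} - \frac{37038}{\left(\left(1112 - -10246\right) - 8995\right) \frac{1}{\left(- \frac{12588}{3376} + \frac{-44 - 17}{-11676}\right) + 3448}}} = \frac{1}{26530 \cdot \frac{1}{39169} - \frac{37038}{\left(\left(1112 + 10246\right) - 8995\right) \frac{1}{\left(\left(-12588\right) \frac{1}{3376} + \left(-44 - 17\right) \left(- \frac{1}{11676}\right)\right) + 3448}}} = \frac{1}{\frac{26530}{39169} - \frac{37038}{\left(11358 - 8995\right) \frac{1}{\left(- \frac{3147}{844} - - \frac{61}{11676}\right) + 3448}}} = \frac{1}{\frac{26530}{39169} - \frac{37038}{2363 \frac{1}{\left(- \frac{3147}{844} + \frac{61}{11676}\right) + 3448}}} = \frac{1}{\frac{26530}{39169} - \frac{37038}{2363 \frac{1}{- \frac{4586611}{1231818} + 3448}}} = \frac{1}{\frac{26530}{39169} - \frac{37038}{2363 \frac{1}{\frac{4242721853}{1231818}}}} = \frac{1}{\frac{26530}{39169} - \frac{37038}{2363 \cdot \frac{1231818}{4242721853}}} = \frac{1}{\frac{26530}{39169} - \frac{37038}{\frac{2910785934}{4242721853}}} = \frac{1}{\frac{26530}{39169} - \frac{26190321998569}{485130989}} = \frac{1}{- \frac{1025835851836810991}{19002095708141}} = - \frac{19002095708141}{1025835851836810991}$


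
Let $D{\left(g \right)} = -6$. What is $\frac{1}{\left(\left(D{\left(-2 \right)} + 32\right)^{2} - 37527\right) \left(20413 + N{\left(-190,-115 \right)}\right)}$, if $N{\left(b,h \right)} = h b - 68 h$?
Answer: $- \frac{1}{1845608633} \approx -5.4183 \cdot 10^{-10}$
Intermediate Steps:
$N{\left(b,h \right)} = - 68 h + b h$ ($N{\left(b,h \right)} = b h - 68 h = - 68 h + b h$)
$\frac{1}{\left(\left(D{\left(-2 \right)} + 32\right)^{2} - 37527\right) \left(20413 + N{\left(-190,-115 \right)}\right)} = \frac{1}{\left(\left(-6 + 32\right)^{2} - 37527\right) \left(20413 - 115 \left(-68 - 190\right)\right)} = \frac{1}{\left(26^{2} - 37527\right) \left(20413 - -29670\right)} = \frac{1}{\left(676 - 37527\right) \left(20413 + 29670\right)} = \frac{1}{\left(-36851\right) 50083} = \frac{1}{-1845608633} = - \frac{1}{1845608633}$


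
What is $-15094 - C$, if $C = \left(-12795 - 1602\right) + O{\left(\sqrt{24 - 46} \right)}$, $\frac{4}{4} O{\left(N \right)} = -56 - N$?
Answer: $-641 + i \sqrt{22} \approx -641.0 + 4.6904 i$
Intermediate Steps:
$O{\left(N \right)} = -56 - N$
$C = -14453 - i \sqrt{22}$ ($C = \left(-12795 - 1602\right) - \left(56 + \sqrt{24 - 46}\right) = -14397 - \left(56 + \sqrt{-22}\right) = -14397 - \left(56 + i \sqrt{22}\right) = -14453 - i \sqrt{22} \approx -14453.0 - 4.6904 i$)
$-15094 - C = -15094 - \left(-14453 - i \sqrt{22}\right) = -15094 + \left(14453 + i \sqrt{22}\right) = -641 + i \sqrt{22}$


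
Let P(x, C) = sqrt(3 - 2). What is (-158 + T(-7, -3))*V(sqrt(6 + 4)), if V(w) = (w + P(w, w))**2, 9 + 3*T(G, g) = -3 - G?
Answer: -5269/3 - 958*sqrt(10)/3 ≈ -2766.2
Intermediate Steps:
T(G, g) = -4 - G/3 (T(G, g) = -3 + (-3 - G)/3 = -3 + (-1 - G/3) = -4 - G/3)
P(x, C) = 1 (P(x, C) = sqrt(1) = 1)
V(w) = (1 + w)**2 (V(w) = (w + 1)**2 = (1 + w)**2)
(-158 + T(-7, -3))*V(sqrt(6 + 4)) = (-158 + (-4 - 1/3*(-7)))*(1 + sqrt(6 + 4))**2 = (-158 + (-4 + 7/3))*(1 + sqrt(10))**2 = (-158 - 5/3)*(1 + sqrt(10))**2 = -479*(1 + sqrt(10))**2/3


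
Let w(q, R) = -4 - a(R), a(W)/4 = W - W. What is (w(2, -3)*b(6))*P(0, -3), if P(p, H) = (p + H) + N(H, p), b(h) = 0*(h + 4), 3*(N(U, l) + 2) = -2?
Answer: 0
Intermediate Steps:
N(U, l) = -8/3 (N(U, l) = -2 + (⅓)*(-2) = -2 - ⅔ = -8/3)
b(h) = 0 (b(h) = 0*(4 + h) = 0)
a(W) = 0 (a(W) = 4*(W - W) = 4*0 = 0)
P(p, H) = -8/3 + H + p (P(p, H) = (p + H) - 8/3 = (H + p) - 8/3 = -8/3 + H + p)
w(q, R) = -4 (w(q, R) = -4 - 1*0 = -4 + 0 = -4)
(w(2, -3)*b(6))*P(0, -3) = (-4*0)*(-8/3 - 3 + 0) = 0*(-17/3) = 0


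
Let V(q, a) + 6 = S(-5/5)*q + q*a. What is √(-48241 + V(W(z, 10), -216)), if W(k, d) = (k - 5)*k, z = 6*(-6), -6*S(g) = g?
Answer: I*√366817 ≈ 605.65*I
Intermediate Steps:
S(g) = -g/6
z = -36
W(k, d) = k*(-5 + k) (W(k, d) = (-5 + k)*k = k*(-5 + k))
V(q, a) = -6 + q/6 + a*q (V(q, a) = -6 + ((-(-5)/(6*5))*q + q*a) = -6 + ((-(-5)/(6*5))*q + a*q) = -6 + ((-⅙*(-1))*q + a*q) = -6 + (q/6 + a*q) = -6 + q/6 + a*q)
√(-48241 + V(W(z, 10), -216)) = √(-48241 + (-6 + (-36*(-5 - 36))/6 - (-7776)*(-5 - 36))) = √(-48241 + (-6 + (-36*(-41))/6 - (-7776)*(-41))) = √(-48241 + (-6 + (⅙)*1476 - 216*1476)) = √(-48241 + (-6 + 246 - 318816)) = √(-48241 - 318576) = √(-366817) = I*√366817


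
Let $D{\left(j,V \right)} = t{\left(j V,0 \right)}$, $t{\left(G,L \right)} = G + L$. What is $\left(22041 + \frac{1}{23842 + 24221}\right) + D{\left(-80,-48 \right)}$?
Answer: $\frac{1243918504}{48063} \approx 25881.0$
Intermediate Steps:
$D{\left(j,V \right)} = V j$ ($D{\left(j,V \right)} = j V + 0 = V j + 0 = V j$)
$\left(22041 + \frac{1}{23842 + 24221}\right) + D{\left(-80,-48 \right)} = \left(22041 + \frac{1}{23842 + 24221}\right) - -3840 = \left(22041 + \frac{1}{48063}\right) + 3840 = \frac{1059356584}{48063} + 3840 = \frac{1243918504}{48063}$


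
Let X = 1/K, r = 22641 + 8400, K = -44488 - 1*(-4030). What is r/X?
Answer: -1255856778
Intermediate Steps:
K = -40458 (K = -44488 + 4030 = -40458)
r = 31041
X = -1/40458 (X = 1/(-40458) = -1/40458 ≈ -2.4717e-5)
r/X = 31041/(-1/40458) = 31041*(-40458) = -1255856778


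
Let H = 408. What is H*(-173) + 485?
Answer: -70099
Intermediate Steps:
H*(-173) + 485 = 408*(-173) + 485 = -70584 + 485 = -70099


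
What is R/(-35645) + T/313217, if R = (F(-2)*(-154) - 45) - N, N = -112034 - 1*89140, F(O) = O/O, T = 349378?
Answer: -10099041553/2232923993 ≈ -4.5228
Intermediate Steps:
F(O) = 1
N = -201174 (N = -112034 - 89140 = -201174)
R = 200975 (R = (1*(-154) - 45) - 1*(-201174) = (-154 - 45) + 201174 = -199 + 201174 = 200975)
R/(-35645) + T/313217 = 200975/(-35645) + 349378/313217 = 200975*(-1/35645) + 349378*(1/313217) = -40195/7129 + 349378/313217 = -10099041553/2232923993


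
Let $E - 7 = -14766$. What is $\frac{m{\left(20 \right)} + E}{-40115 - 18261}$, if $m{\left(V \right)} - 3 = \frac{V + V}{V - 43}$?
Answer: $\frac{84857}{335662} \approx 0.2528$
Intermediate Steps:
$E = -14759$ ($E = 7 - 14766 = -14759$)
$m{\left(V \right)} = 3 + \frac{2 V}{-43 + V}$ ($m{\left(V \right)} = 3 + \frac{V + V}{V - 43} = 3 + \frac{2 V}{-43 + V}$)
$\frac{m{\left(20 \right)} + E}{-40115 - 18261} = \frac{\frac{-129 + 5 \cdot 20}{-43 + 20} - 14759}{-40115 - 18261} = \frac{\frac{-129 + 100}{-23} - 14759}{-58376} = \left(\left(- \frac{1}{23}\right) \left(-29\right) - 14759\right) \left(- \frac{1}{58376}\right) = \left(\frac{29}{23} - 14759\right) \left(- \frac{1}{58376}\right) = \left(- \frac{339428}{23}\right) \left(- \frac{1}{58376}\right) = \frac{84857}{335662}$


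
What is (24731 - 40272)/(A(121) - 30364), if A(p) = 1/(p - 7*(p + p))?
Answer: 24445993/47762573 ≈ 0.51182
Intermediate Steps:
A(p) = -1/(13*p) (A(p) = 1/(p - 14*p) = 1/(-13*p) = -1/(13*p))
(24731 - 40272)/(A(121) - 30364) = (24731 - 40272)/(-1/13/121 - 30364) = -15541/(-1/13*1/121 - 30364) = -15541/(-1/1573 - 30364) = -15541/(-47762573/1573) = -15541*(-1573/47762573) = 24445993/47762573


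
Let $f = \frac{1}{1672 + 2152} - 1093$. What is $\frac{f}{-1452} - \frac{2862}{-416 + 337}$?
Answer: $\frac{16221297025}{438643392} \approx 36.981$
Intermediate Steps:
$f = - \frac{4179631}{3824}$ ($f = \frac{1}{3824} - 1093 = - \frac{4179631}{3824} \approx -1093.0$)
$\frac{f}{-1452} - \frac{2862}{-416 + 337} = - \frac{4179631}{3824 \left(-1452\right)} - \frac{2862}{-416 + 337} = \left(- \frac{4179631}{3824}\right) \left(- \frac{1}{1452}\right) - \frac{2862}{-79} = \frac{4179631}{5552448} - - \frac{2862}{79} = \frac{4179631}{5552448} + \frac{2862}{79} = \frac{16221297025}{438643392}$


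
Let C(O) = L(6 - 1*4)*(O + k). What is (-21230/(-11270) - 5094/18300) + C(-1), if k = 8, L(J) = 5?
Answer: 125825577/3437350 ≈ 36.605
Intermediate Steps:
C(O) = 40 + 5*O (C(O) = 5*(O + 8) = 5*(8 + O) = 40 + 5*O)
(-21230/(-11270) - 5094/18300) + C(-1) = (-21230/(-11270) - 5094/18300) + (40 + 5*(-1)) = (-21230*(-1/11270) - 5094*1/18300) + (40 - 5) = (2123/1127 - 849/3050) + 35 = 5518327/3437350 + 35 = 125825577/3437350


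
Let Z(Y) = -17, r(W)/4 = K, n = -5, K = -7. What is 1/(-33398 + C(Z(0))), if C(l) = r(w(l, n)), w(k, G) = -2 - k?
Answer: -1/33426 ≈ -2.9917e-5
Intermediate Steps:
r(W) = -28 (r(W) = 4*(-7) = -28)
C(l) = -28
1/(-33398 + C(Z(0))) = 1/(-33398 - 28) = 1/(-33426) = -1/33426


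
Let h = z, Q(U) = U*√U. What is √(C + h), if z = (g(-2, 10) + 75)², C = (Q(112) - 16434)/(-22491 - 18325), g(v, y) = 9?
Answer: √(734724045630 - 1142848*√7)/10204 ≈ 84.002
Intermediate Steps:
Q(U) = U^(3/2)
C = 8217/20408 - 28*√7/2551 (C = (112^(3/2) - 16434)/(-22491 - 18325) = (448*√7 - 16434)/(-40816) = (-16434 + 448*√7)*(-1/40816) = 8217/20408 - 28*√7/2551 ≈ 0.37360)
z = 7056 (z = (9 + 75)² = 84² = 7056)
h = 7056
√(C + h) = √((8217/20408 - 28*√7/2551) + 7056) = √(144007065/20408 - 28*√7/2551)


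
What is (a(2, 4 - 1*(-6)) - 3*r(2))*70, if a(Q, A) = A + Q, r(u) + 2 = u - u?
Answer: 1260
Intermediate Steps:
r(u) = -2 (r(u) = -2 + (u - u) = -2 + 0 = -2)
(a(2, 4 - 1*(-6)) - 3*r(2))*70 = (((4 - 1*(-6)) + 2) - 3*(-2))*70 = (((4 + 6) + 2) + 6)*70 = ((10 + 2) + 6)*70 = (12 + 6)*70 = 18*70 = 1260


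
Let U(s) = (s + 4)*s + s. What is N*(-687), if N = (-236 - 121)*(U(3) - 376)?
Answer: -86331168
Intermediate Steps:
U(s) = s + s*(4 + s) (U(s) = (4 + s)*s + s = s*(4 + s) + s = s + s*(4 + s))
N = 125664 (N = (-236 - 121)*(3*(5 + 3) - 376) = -357*(3*8 - 376) = -357*(24 - 376) = -357*(-352) = 125664)
N*(-687) = 125664*(-687) = -86331168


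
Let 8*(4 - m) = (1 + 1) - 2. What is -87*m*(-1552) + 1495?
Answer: 541591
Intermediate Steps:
m = 4 (m = 4 - ((1 + 1) - 2)/8 = 4 - (2 - 2)/8 = 4 - 1/8*0 = 4 + 0 = 4)
-87*m*(-1552) + 1495 = -87*4*(-1552) + 1495 = -348*(-1552) + 1495 = 540096 + 1495 = 541591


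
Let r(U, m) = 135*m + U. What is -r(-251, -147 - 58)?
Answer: 27926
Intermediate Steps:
r(U, m) = U + 135*m
-r(-251, -147 - 58) = -(-251 + 135*(-147 - 58)) = -(-251 + 135*(-205)) = -(-251 - 27675) = -1*(-27926) = 27926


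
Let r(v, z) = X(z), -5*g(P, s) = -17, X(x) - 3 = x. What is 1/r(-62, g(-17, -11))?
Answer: 5/32 ≈ 0.15625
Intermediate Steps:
X(x) = 3 + x
g(P, s) = 17/5 (g(P, s) = -⅕*(-17) = 17/5)
r(v, z) = 3 + z
1/r(-62, g(-17, -11)) = 1/(3 + 17/5) = 1/(32/5) = 5/32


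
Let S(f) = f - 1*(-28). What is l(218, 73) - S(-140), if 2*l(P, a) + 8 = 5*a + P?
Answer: 799/2 ≈ 399.50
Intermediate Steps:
S(f) = 28 + f (S(f) = f + 28 = 28 + f)
l(P, a) = -4 + P/2 + 5*a/2 (l(P, a) = -4 + (5*a + P)/2 = -4 + (P + 5*a)/2 = -4 + (P/2 + 5*a/2) = -4 + P/2 + 5*a/2)
l(218, 73) - S(-140) = (-4 + (½)*218 + (5/2)*73) - (28 - 140) = (-4 + 109 + 365/2) - 1*(-112) = 575/2 + 112 = 799/2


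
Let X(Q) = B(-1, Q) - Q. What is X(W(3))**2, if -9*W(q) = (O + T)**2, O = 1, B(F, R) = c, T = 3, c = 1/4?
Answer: 5329/1296 ≈ 4.1119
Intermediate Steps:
c = 1/4 ≈ 0.25000
B(F, R) = 1/4
W(q) = -16/9 (W(q) = -(1 + 3)**2/9 = -1/9*4**2 = -1/9*16 = -16/9)
X(Q) = 1/4 - Q
X(W(3))**2 = (1/4 - 1*(-16/9))**2 = (1/4 + 16/9)**2 = (73/36)**2 = 5329/1296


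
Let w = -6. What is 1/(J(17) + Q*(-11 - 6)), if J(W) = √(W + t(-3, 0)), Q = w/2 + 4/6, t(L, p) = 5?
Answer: 357/13963 - 9*√22/13963 ≈ 0.022544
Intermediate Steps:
Q = -7/3 (Q = -6/2 + 4/6 = -6*½ + 4*(⅙) = -3 + ⅔ = -7/3 ≈ -2.3333)
J(W) = √(5 + W) (J(W) = √(W + 5) = √(5 + W))
1/(J(17) + Q*(-11 - 6)) = 1/(√(5 + 17) - 7*(-11 - 6)/3) = 1/(√22 - 7/3*(-17)) = 1/(√22 + 119/3) = 1/(119/3 + √22)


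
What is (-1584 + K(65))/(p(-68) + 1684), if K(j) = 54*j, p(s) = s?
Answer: 963/808 ≈ 1.1918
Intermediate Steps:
(-1584 + K(65))/(p(-68) + 1684) = (-1584 + 54*65)/(-68 + 1684) = (-1584 + 3510)/1616 = 1926*(1/1616) = 963/808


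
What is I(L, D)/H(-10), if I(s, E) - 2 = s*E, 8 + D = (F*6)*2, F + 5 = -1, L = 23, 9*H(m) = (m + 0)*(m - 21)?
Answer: -8271/155 ≈ -53.361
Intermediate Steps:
H(m) = m*(-21 + m)/9 (H(m) = ((m + 0)*(m - 21))/9 = (m*(-21 + m))/9 = m*(-21 + m)/9)
F = -6 (F = -5 - 1 = -6)
D = -80 (D = -8 - 6*6*2 = -8 - 36*2 = -8 - 72 = -80)
I(s, E) = 2 + E*s (I(s, E) = 2 + s*E = 2 + E*s)
I(L, D)/H(-10) = (2 - 80*23)/(((⅑)*(-10)*(-21 - 10))) = (2 - 1840)/(((⅑)*(-10)*(-31))) = -1838/310/9 = -1838*9/310 = -8271/155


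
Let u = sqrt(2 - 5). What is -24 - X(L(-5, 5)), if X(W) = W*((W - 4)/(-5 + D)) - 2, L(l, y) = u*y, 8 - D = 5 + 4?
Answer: -69/2 - 10*I*sqrt(3)/3 ≈ -34.5 - 5.7735*I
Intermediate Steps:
D = -1 (D = 8 - (5 + 4) = 8 - 1*9 = 8 - 9 = -1)
u = I*sqrt(3) (u = sqrt(-3) = I*sqrt(3) ≈ 1.732*I)
L(l, y) = I*y*sqrt(3) (L(l, y) = (I*sqrt(3))*y = I*y*sqrt(3))
X(W) = -2 + W*(2/3 - W/6) (X(W) = W*((W - 4)/(-5 - 1)) - 2 = W*((-4 + W)/(-6)) - 2 = W*((-4 + W)*(-1/6)) - 2 = W*(2/3 - W/6) - 2 = -2 + W*(2/3 - W/6))
-24 - X(L(-5, 5)) = -24 - (-2 - (I*5*sqrt(3))**2/6 + 2*(I*5*sqrt(3))/3) = -24 - (-2 - (5*I*sqrt(3))**2/6 + 2*(5*I*sqrt(3))/3) = -24 - (-2 - 1/6*(-75) + 10*I*sqrt(3)/3) = -24 - (-2 + 25/2 + 10*I*sqrt(3)/3) = -24 - (21/2 + 10*I*sqrt(3)/3) = -24 + (-21/2 - 10*I*sqrt(3)/3) = -69/2 - 10*I*sqrt(3)/3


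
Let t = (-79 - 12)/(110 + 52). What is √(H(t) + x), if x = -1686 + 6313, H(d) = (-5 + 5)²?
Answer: √4627 ≈ 68.022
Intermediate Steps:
t = -91/162 ≈ -0.56173
H(d) = 0 (H(d) = 0² = 0)
x = 4627
√(H(t) + x) = √(0 + 4627) = √4627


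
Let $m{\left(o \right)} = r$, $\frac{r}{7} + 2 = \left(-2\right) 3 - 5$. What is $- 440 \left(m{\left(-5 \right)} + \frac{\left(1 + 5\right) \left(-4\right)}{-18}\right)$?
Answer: $\frac{118360}{3} \approx 39453.0$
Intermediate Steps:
$r = -91$ ($r = -14 + 7 \left(\left(-2\right) 3 - 5\right) = -14 + 7 \left(-6 - 5\right) = -14 + 7 \left(-11\right) = -14 - 77 = -91$)
$m{\left(o \right)} = -91$
$- 440 \left(m{\left(-5 \right)} + \frac{\left(1 + 5\right) \left(-4\right)}{-18}\right) = - 440 \left(-91 + \frac{\left(1 + 5\right) \left(-4\right)}{-18}\right) = - 440 \left(-91 + 6 \left(-4\right) \left(- \frac{1}{18}\right)\right) = - 440 \left(-91 - - \frac{4}{3}\right) = - 440 \left(-91 + \frac{4}{3}\right) = \left(-440\right) \left(- \frac{269}{3}\right) = \frac{118360}{3}$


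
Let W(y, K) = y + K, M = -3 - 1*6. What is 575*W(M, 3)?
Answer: -3450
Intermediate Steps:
M = -9 (M = -3 - 6 = -9)
W(y, K) = K + y
575*W(M, 3) = 575*(3 - 9) = 575*(-6) = -3450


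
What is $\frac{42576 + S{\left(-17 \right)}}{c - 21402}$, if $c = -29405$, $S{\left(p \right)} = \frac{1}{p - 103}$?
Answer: $- \frac{5109119}{6096840} \approx -0.83799$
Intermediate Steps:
$S{\left(p \right)} = \frac{1}{-103 + p}$
$\frac{42576 + S{\left(-17 \right)}}{c - 21402} = \frac{42576 + \frac{1}{-103 - 17}}{-29405 - 21402} = \frac{42576 + \frac{1}{-120}}{-50807} = \left(42576 - \frac{1}{120}\right) \left(- \frac{1}{50807}\right) = \frac{5109119}{120} \left(- \frac{1}{50807}\right) = - \frac{5109119}{6096840}$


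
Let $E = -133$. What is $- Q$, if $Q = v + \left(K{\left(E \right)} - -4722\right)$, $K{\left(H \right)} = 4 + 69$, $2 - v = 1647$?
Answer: $-3150$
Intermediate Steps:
$v = -1645$ ($v = 2 - 1647 = -1645$)
$K{\left(H \right)} = 73$
$Q = 3150$ ($Q = -1645 + \left(73 - -4722\right) = -1645 + \left(73 + 4722\right) = -1645 + 4795 = 3150$)
$- Q = \left(-1\right) 3150 = -3150$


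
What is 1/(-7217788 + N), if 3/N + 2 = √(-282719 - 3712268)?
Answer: -28834998099914/208124903265625376969 + 3*I*√3994987/208124903265625376969 ≈ -1.3855e-7 + 2.8811e-17*I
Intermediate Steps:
N = 3/(-2 + I*√3994987) (N = 3/(-2 + √(-282719 - 3712268)) = 3/(-2 + √(-3994987)) = 3/(-2 + I*√3994987) ≈ -1.5019e-6 - 0.0015009*I)
1/(-7217788 + N) = 1/(-7217788 + (-6/3994991 - 3*I*√3994987/3994991)) = 1/(-28834998099914/3994991 - 3*I*√3994987/3994991)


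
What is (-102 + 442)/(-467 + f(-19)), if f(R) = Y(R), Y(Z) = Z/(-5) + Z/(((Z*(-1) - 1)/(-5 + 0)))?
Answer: -30600/41213 ≈ -0.74248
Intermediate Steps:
Y(Z) = -Z/5 + Z/(⅕ + Z/5) (Y(Z) = Z*(-⅕) + Z/(((-Z - 1)/(-5))) = -Z/5 + Z/(((-1 - Z)*(-⅕))) = -Z/5 + Z/(⅕ + Z/5))
f(R) = R*(24 - R)/(5*(1 + R))
(-102 + 442)/(-467 + f(-19)) = (-102 + 442)/(-467 + (⅕)*(-19)*(24 - 1*(-19))/(1 - 19)) = 340/(-467 + (⅕)*(-19)*(24 + 19)/(-18)) = 340/(-467 + (⅕)*(-19)*(-1/18)*43) = 340/(-467 + 817/90) = 340/(-41213/90) = 340*(-90/41213) = -30600/41213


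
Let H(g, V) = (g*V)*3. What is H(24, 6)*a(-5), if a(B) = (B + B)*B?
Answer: 21600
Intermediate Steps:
H(g, V) = 3*V*g (H(g, V) = (V*g)*3 = 3*V*g)
a(B) = 2*B² (a(B) = (2*B)*B = 2*B²)
H(24, 6)*a(-5) = (3*6*24)*(2*(-5)²) = 432*(2*25) = 432*50 = 21600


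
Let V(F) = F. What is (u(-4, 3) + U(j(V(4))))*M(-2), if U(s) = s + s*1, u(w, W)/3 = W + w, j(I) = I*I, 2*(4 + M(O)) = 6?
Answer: -29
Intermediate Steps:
M(O) = -1 (M(O) = -4 + (½)*6 = -4 + 3 = -1)
j(I) = I²
u(w, W) = 3*W + 3*w (u(w, W) = 3*(W + w) = 3*W + 3*w)
U(s) = 2*s (U(s) = s + s = 2*s)
(u(-4, 3) + U(j(V(4))))*M(-2) = ((3*3 + 3*(-4)) + 2*4²)*(-1) = ((9 - 12) + 2*16)*(-1) = (-3 + 32)*(-1) = 29*(-1) = -29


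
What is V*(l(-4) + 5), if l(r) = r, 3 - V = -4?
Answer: 7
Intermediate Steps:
V = 7 (V = 3 - 1*(-4) = 3 + 4 = 7)
V*(l(-4) + 5) = 7*(-4 + 5) = 7*1 = 7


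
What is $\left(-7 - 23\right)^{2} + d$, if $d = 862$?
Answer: $1762$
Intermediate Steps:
$\left(-7 - 23\right)^{2} + d = \left(-7 - 23\right)^{2} + 862 = \left(-30\right)^{2} + 862 = 900 + 862 = 1762$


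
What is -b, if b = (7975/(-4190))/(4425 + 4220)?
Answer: 319/1448902 ≈ 0.00022017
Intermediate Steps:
b = -319/1448902 (b = (7975*(-1/4190))/8645 = -1595/838*1/8645 = -319/1448902 ≈ -0.00022017)
-b = -1*(-319/1448902) = 319/1448902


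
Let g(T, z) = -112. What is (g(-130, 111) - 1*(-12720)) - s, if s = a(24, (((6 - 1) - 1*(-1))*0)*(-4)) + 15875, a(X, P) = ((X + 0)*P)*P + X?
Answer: -3291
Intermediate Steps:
a(X, P) = X + X*P**2 (a(X, P) = (X*P)*P + X = (P*X)*P + X = X*P**2 + X = X + X*P**2)
s = 15899 (s = 24*(1 + ((((6 - 1) - 1*(-1))*0)*(-4))**2) + 15875 = 24*(1 + (((5 + 1)*0)*(-4))**2) + 15875 = 24*(1 + ((6*0)*(-4))**2) + 15875 = 24*(1 + (0*(-4))**2) + 15875 = 24*(1 + 0**2) + 15875 = 24*(1 + 0) + 15875 = 24*1 + 15875 = 24 + 15875 = 15899)
(g(-130, 111) - 1*(-12720)) - s = (-112 - 1*(-12720)) - 1*15899 = (-112 + 12720) - 15899 = 12608 - 15899 = -3291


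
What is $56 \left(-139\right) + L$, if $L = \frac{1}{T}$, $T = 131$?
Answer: $- \frac{1019703}{131} \approx -7784.0$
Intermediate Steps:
$L = \frac{1}{131} \approx 0.0076336$
$56 \left(-139\right) + L = 56 \left(-139\right) + \frac{1}{131} = -7784 + \frac{1}{131} = - \frac{1019703}{131}$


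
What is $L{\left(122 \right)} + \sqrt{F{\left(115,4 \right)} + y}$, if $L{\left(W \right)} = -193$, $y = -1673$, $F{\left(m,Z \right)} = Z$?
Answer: $-193 + i \sqrt{1669} \approx -193.0 + 40.853 i$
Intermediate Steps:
$L{\left(122 \right)} + \sqrt{F{\left(115,4 \right)} + y} = -193 + \sqrt{4 - 1673} = -193 + \sqrt{-1669} = -193 + i \sqrt{1669}$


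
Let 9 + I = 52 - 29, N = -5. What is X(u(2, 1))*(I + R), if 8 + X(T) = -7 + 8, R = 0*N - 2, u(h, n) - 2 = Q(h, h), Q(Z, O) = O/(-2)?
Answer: -84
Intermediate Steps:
Q(Z, O) = -O/2 (Q(Z, O) = O*(-½) = -O/2)
u(h, n) = 2 - h/2
I = 14 (I = -9 + (52 - 29) = -9 + 23 = 14)
R = -2 (R = 0*(-5) - 2 = 0 - 2 = -2)
X(T) = -7 (X(T) = -8 + (-7 + 8) = -8 + 1 = -7)
X(u(2, 1))*(I + R) = -7*(14 - 2) = -7*12 = -84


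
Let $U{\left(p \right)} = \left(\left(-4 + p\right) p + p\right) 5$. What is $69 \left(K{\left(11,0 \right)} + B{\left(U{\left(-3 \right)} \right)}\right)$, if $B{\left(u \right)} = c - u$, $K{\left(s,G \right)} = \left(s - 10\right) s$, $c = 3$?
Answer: $-5244$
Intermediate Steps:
$U{\left(p \right)} = 5 p + 5 p \left(-4 + p\right)$ ($U{\left(p \right)} = \left(p \left(-4 + p\right) + p\right) 5 = \left(p + p \left(-4 + p\right)\right) 5 = 5 p + 5 p \left(-4 + p\right)$)
$K{\left(s,G \right)} = s \left(-10 + s\right)$ ($K{\left(s,G \right)} = \left(-10 + s\right) s = s \left(-10 + s\right)$)
$B{\left(u \right)} = 3 - u$
$69 \left(K{\left(11,0 \right)} + B{\left(U{\left(-3 \right)} \right)}\right) = 69 \left(11 \left(-10 + 11\right) + \left(3 - 5 \left(-3\right) \left(-3 - 3\right)\right)\right) = 69 \left(11 \cdot 1 + \left(3 - 5 \left(-3\right) \left(-6\right)\right)\right) = 69 \left(11 + \left(3 - 90\right)\right) = 69 \left(11 - 87\right) = 69 \left(-76\right) = -5244$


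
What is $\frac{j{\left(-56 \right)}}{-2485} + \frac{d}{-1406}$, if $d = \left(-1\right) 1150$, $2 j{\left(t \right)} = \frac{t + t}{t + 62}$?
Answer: $\frac{615187}{748695} \approx 0.82168$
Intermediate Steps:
$j{\left(t \right)} = \frac{t}{62 + t}$ ($j{\left(t \right)} = \frac{\left(t + t\right) \frac{1}{t + 62}}{2} = \frac{2 t \frac{1}{62 + t}}{2} = \frac{t}{62 + t}$)
$d = -1150$
$\frac{j{\left(-56 \right)}}{-2485} + \frac{d}{-1406} = \frac{\left(-56\right) \frac{1}{62 - 56}}{-2485} - \frac{1150}{-1406} = - \frac{56}{6} \left(- \frac{1}{2485}\right) - - \frac{575}{703} = \left(-56\right) \frac{1}{6} \left(- \frac{1}{2485}\right) + \frac{575}{703} = \left(- \frac{28}{3}\right) \left(- \frac{1}{2485}\right) + \frac{575}{703} = \frac{4}{1065} + \frac{575}{703} = \frac{615187}{748695}$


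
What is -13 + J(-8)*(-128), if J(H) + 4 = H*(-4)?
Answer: -3597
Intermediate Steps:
J(H) = -4 - 4*H (J(H) = -4 + H*(-4) = -4 - 4*H)
-13 + J(-8)*(-128) = -13 + (-4 - 4*(-8))*(-128) = -13 + (-4 + 32)*(-128) = -13 + 28*(-128) = -13 - 3584 = -3597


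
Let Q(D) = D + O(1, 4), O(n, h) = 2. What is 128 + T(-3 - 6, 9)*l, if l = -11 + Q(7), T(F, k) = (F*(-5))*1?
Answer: 38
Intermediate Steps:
Q(D) = 2 + D (Q(D) = D + 2 = 2 + D)
T(F, k) = -5*F (T(F, k) = -5*F*1 = -5*F)
l = -2 (l = -11 + (2 + 7) = -11 + 9 = -2)
128 + T(-3 - 6, 9)*l = 128 - 5*(-3 - 6)*(-2) = 128 - 5*(-9)*(-2) = 128 + 45*(-2) = 128 - 90 = 38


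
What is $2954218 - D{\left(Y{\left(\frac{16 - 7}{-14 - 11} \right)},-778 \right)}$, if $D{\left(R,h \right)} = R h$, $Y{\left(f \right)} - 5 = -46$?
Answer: $2922320$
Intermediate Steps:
$Y{\left(f \right)} = -41$ ($Y{\left(f \right)} = 5 - 46 = -41$)
$2954218 - D{\left(Y{\left(\frac{16 - 7}{-14 - 11} \right)},-778 \right)} = 2954218 - \left(-41\right) \left(-778\right) = 2954218 - 31898 = 2922320$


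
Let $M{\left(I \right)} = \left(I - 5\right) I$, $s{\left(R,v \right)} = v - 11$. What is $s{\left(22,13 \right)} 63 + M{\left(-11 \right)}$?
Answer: $302$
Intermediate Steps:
$s{\left(R,v \right)} = -11 + v$
$M{\left(I \right)} = I \left(-5 + I\right)$ ($M{\left(I \right)} = \left(-5 + I\right) I = I \left(-5 + I\right)$)
$s{\left(22,13 \right)} 63 + M{\left(-11 \right)} = \left(-11 + 13\right) 63 - 11 \left(-5 - 11\right) = 2 \cdot 63 - -176 = 126 + 176 = 302$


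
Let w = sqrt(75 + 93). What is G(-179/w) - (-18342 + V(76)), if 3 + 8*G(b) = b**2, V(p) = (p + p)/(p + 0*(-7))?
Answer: 24680497/1344 ≈ 18363.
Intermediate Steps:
V(p) = 2 (V(p) = (2*p)/(p + 0) = (2*p)/p = 2)
w = 2*sqrt(42) (w = sqrt(168) = 2*sqrt(42) ≈ 12.961)
G(b) = -3/8 + b**2/8
G(-179/w) - (-18342 + V(76)) = (-3/8 + (-179*sqrt(42)/84)**2/8) - (-18342 + 2) = (-3/8 + (-179*sqrt(42)/84)**2/8) - 1*(-18340) = (-3/8 + (-179*sqrt(42)/84)**2/8) + 18340 = (-3/8 + (1/8)*(32041/168)) + 18340 = (-3/8 + 32041/1344) + 18340 = 31537/1344 + 18340 = 24680497/1344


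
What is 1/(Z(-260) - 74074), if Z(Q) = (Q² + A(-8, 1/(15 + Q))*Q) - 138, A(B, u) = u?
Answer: -49/323936 ≈ -0.00015126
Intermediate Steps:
Z(Q) = -138 + Q² + Q/(15 + Q) (Z(Q) = (Q² + Q/(15 + Q)) - 138 = -138 + Q² + Q/(15 + Q))
1/(Z(-260) - 74074) = 1/((-260 + (-138 + (-260)²)*(15 - 260))/(15 - 260) - 74074) = 1/((-260 + (-138 + 67600)*(-245))/(-245) - 74074) = 1/(-(-260 + 67462*(-245))/245 - 74074) = 1/(-(-260 - 16528190)/245 - 74074) = 1/(-1/245*(-16528450) - 74074) = 1/(3305690/49 - 74074) = 1/(-323936/49) = -49/323936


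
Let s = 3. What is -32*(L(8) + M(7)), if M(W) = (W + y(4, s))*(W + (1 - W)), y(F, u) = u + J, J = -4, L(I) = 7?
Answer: -416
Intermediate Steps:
y(F, u) = -4 + u (y(F, u) = u - 4 = -4 + u)
M(W) = -1 + W (M(W) = (W + (-4 + 3))*(W + (1 - W)) = (W - 1)*1 = (-1 + W)*1 = -1 + W)
-32*(L(8) + M(7)) = -32*(7 + (-1 + 7)) = -32*(7 + 6) = -32*13 = -416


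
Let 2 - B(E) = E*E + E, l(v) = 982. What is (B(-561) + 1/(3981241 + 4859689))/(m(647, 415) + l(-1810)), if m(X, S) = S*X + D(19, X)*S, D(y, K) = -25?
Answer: -2777448886939/2290791054160 ≈ -1.2124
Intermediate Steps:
m(X, S) = -25*S + S*X (m(X, S) = S*X - 25*S = -25*S + S*X)
B(E) = 2 - E - E**2 (B(E) = 2 - (E*E + E) = 2 - (E**2 + E) = 2 - (E + E**2) = 2 + (-E - E**2) = 2 - E - E**2)
(B(-561) + 1/(3981241 + 4859689))/(m(647, 415) + l(-1810)) = ((2 - 1*(-561) - 1*(-561)**2) + 1/(3981241 + 4859689))/(415*(-25 + 647) + 982) = ((2 + 561 - 1*314721) + 1/8840930)/(415*622 + 982) = ((2 + 561 - 314721) + 1/8840930)/(258130 + 982) = (-314158 + 1/8840930)/259112 = -2777448886939/8840930*1/259112 = -2777448886939/2290791054160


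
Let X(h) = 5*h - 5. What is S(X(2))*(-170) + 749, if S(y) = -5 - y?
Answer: 2449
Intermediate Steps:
X(h) = -5 + 5*h
S(X(2))*(-170) + 749 = (-5 - (-5 + 5*2))*(-170) + 749 = (-5 - (-5 + 10))*(-170) + 749 = (-5 - 1*5)*(-170) + 749 = (-5 - 5)*(-170) + 749 = -10*(-170) + 749 = 1700 + 749 = 2449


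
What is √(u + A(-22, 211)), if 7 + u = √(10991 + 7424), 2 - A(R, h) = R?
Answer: √(17 + √18415) ≈ 12.357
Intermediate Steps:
A(R, h) = 2 - R
u = -7 + √18415 (u = -7 + √(10991 + 7424) = -7 + √18415 ≈ 128.70)
√(u + A(-22, 211)) = √((-7 + √18415) + (2 - 1*(-22))) = √((-7 + √18415) + (2 + 22)) = √((-7 + √18415) + 24) = √(17 + √18415)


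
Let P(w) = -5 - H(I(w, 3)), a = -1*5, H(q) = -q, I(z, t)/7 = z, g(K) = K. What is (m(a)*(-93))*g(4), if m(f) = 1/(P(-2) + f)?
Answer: 31/2 ≈ 15.500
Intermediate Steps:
I(z, t) = 7*z
a = -5
P(w) = -5 + 7*w (P(w) = -5 - (-1)*7*w = -5 - (-7)*w = -5 + 7*w)
m(f) = 1/(-19 + f) (m(f) = 1/((-5 + 7*(-2)) + f) = 1/((-5 - 14) + f) = 1/(-19 + f))
(m(a)*(-93))*g(4) = (-93/(-19 - 5))*4 = (-93/(-24))*4 = -1/24*(-93)*4 = (31/8)*4 = 31/2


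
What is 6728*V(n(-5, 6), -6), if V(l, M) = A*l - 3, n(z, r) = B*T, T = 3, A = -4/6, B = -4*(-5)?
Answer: -289304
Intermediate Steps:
B = 20
A = -⅔ (A = -4*⅙ = -⅔ ≈ -0.66667)
n(z, r) = 60 (n(z, r) = 20*3 = 60)
V(l, M) = -3 - 2*l/3 (V(l, M) = -2*l/3 - 3 = -3 - 2*l/3)
6728*V(n(-5, 6), -6) = 6728*(-3 - ⅔*60) = 6728*(-3 - 40) = 6728*(-43) = -289304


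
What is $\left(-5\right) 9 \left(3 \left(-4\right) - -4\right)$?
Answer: $360$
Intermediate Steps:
$\left(-5\right) 9 \left(3 \left(-4\right) - -4\right) = - 45 \left(-12 + 4\right) = \left(-45\right) \left(-8\right) = 360$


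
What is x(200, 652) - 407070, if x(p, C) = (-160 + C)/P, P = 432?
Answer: -14654479/36 ≈ -4.0707e+5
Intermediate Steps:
x(p, C) = -10/27 + C/432 (x(p, C) = (-160 + C)/432 = (-160 + C)*(1/432) = -10/27 + C/432)
x(200, 652) - 407070 = (-10/27 + (1/432)*652) - 407070 = (-10/27 + 163/108) - 407070 = 41/36 - 407070 = -14654479/36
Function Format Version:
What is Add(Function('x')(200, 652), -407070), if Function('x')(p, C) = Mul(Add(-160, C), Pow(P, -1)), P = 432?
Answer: Rational(-14654479, 36) ≈ -4.0707e+5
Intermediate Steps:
Function('x')(p, C) = Add(Rational(-10, 27), Mul(Rational(1, 432), C)) (Function('x')(p, C) = Mul(Add(-160, C), Pow(432, -1)) = Mul(Add(-160, C), Rational(1, 432)) = Add(Rational(-10, 27), Mul(Rational(1, 432), C)))
Add(Function('x')(200, 652), -407070) = Add(Add(Rational(-10, 27), Mul(Rational(1, 432), 652)), -407070) = Add(Add(Rational(-10, 27), Rational(163, 108)), -407070) = Add(Rational(41, 36), -407070) = Rational(-14654479, 36)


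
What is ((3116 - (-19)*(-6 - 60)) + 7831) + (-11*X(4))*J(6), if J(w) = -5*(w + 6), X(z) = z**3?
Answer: 51933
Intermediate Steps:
J(w) = -30 - 5*w (J(w) = -5*(6 + w) = -30 - 5*w)
((3116 - (-19)*(-6 - 60)) + 7831) + (-11*X(4))*J(6) = ((3116 - (-19)*(-6 - 60)) + 7831) + (-11*4**3)*(-30 - 5*6) = ((3116 - (-19)*(-66)) + 7831) + (-11*64)*(-30 - 30) = ((3116 - 1*1254) + 7831) - 704*(-60) = ((3116 - 1254) + 7831) + 42240 = (1862 + 7831) + 42240 = 9693 + 42240 = 51933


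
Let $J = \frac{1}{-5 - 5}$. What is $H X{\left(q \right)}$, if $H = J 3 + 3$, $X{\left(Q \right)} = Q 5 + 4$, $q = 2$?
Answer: $\frac{189}{5} \approx 37.8$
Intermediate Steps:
$J = - \frac{1}{10}$ ($J = \frac{1}{-5 + \left(-5 + 0\right)} = \frac{1}{-5 - 5} = \frac{1}{-10} = - \frac{1}{10} \approx -0.1$)
$X{\left(Q \right)} = 4 + 5 Q$ ($X{\left(Q \right)} = 5 Q + 4 = 4 + 5 Q$)
$H = \frac{27}{10}$ ($H = \left(- \frac{1}{10}\right) 3 + 3 = - \frac{3}{10} + 3 = \frac{27}{10} \approx 2.7$)
$H X{\left(q \right)} = \frac{27 \left(4 + 5 \cdot 2\right)}{10} = \frac{27 \left(4 + 10\right)}{10} = \frac{27}{10} \cdot 14 = \frac{189}{5}$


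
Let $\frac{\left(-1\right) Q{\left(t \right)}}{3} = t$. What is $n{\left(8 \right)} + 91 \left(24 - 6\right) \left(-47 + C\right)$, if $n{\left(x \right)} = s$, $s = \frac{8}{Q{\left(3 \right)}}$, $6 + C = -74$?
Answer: $- \frac{1872242}{9} \approx -2.0803 \cdot 10^{5}$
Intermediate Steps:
$C = -80$ ($C = -6 - 74 = -80$)
$Q{\left(t \right)} = - 3 t$
$s = - \frac{8}{9}$ ($s = \frac{8}{\left(-3\right) 3} = \frac{8}{-9} = 8 \left(- \frac{1}{9}\right) = - \frac{8}{9} \approx -0.88889$)
$n{\left(x \right)} = - \frac{8}{9}$
$n{\left(8 \right)} + 91 \left(24 - 6\right) \left(-47 + C\right) = - \frac{8}{9} + 91 \left(24 - 6\right) \left(-47 - 80\right) = - \frac{8}{9} + 91 \cdot 18 \left(-127\right) = - \frac{8}{9} + 91 \left(-2286\right) = - \frac{8}{9} - 208026 = - \frac{1872242}{9}$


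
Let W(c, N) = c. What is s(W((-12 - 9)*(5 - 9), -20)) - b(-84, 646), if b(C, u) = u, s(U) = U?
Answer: -562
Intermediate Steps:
s(W((-12 - 9)*(5 - 9), -20)) - b(-84, 646) = (-12 - 9)*(5 - 9) - 1*646 = -21*(-4) - 646 = 84 - 646 = -562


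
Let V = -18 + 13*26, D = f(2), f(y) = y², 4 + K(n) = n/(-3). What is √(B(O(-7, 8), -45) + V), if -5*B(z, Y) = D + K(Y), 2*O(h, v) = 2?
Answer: √317 ≈ 17.805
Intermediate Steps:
K(n) = -4 - n/3 (K(n) = -4 + n/(-3) = -4 + n*(-⅓) = -4 - n/3)
O(h, v) = 1 (O(h, v) = (½)*2 = 1)
D = 4 (D = 2² = 4)
V = 320 (V = -18 + 338 = 320)
B(z, Y) = Y/15 (B(z, Y) = -(4 + (-4 - Y/3))/5 = -(-1)*Y/15 = Y/15)
√(B(O(-7, 8), -45) + V) = √((1/15)*(-45) + 320) = √(-3 + 320) = √317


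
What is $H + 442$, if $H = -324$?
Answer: $118$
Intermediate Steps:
$H + 442 = -324 + 442 = 118$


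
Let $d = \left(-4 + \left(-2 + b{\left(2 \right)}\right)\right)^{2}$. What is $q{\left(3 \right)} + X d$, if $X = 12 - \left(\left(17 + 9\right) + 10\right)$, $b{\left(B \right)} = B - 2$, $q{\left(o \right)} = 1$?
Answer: $-863$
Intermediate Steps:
$b{\left(B \right)} = -2 + B$ ($b{\left(B \right)} = B - 2 = -2 + B$)
$d = 36$ ($d = \left(-4 + \left(-2 + \left(-2 + 2\right)\right)\right)^{2} = \left(-4 + \left(-2 + 0\right)\right)^{2} = \left(-4 - 2\right)^{2} = \left(-6\right)^{2} = 36$)
$X = -24$ ($X = 12 - \left(26 + 10\right) = 12 - 36 = -24$)
$q{\left(3 \right)} + X d = 1 - 864 = -863$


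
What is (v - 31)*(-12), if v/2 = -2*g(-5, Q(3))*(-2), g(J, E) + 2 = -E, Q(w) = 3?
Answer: 852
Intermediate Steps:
g(J, E) = -2 - E
v = -40 (v = 2*(-2*(-2 - 1*3)*(-2)) = 2*(-2*(-2 - 3)*(-2)) = 2*(-2*(-5)*(-2)) = 2*(10*(-2)) = 2*(-20) = -40)
(v - 31)*(-12) = (-40 - 31)*(-12) = -71*(-12) = 852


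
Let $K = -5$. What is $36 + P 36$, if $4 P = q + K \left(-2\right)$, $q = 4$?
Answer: $162$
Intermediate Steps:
$P = \frac{7}{2}$ ($P = \frac{4 - -10}{4} = \frac{4 + 10}{4} = \frac{1}{4} \cdot 14 = \frac{7}{2} \approx 3.5$)
$36 + P 36 = 36 + \frac{7}{2} \cdot 36 = 36 + 126 = 162$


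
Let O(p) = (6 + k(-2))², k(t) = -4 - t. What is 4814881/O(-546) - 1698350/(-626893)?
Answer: 3018442368333/10030288 ≈ 3.0093e+5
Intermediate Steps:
O(p) = 16 (O(p) = (6 + (-4 - 1*(-2)))² = (6 + (-4 + 2))² = (6 - 2)² = 4² = 16)
4814881/O(-546) - 1698350/(-626893) = 4814881/16 - 1698350/(-626893) = 4814881*(1/16) - 1698350*(-1/626893) = 4814881/16 + 1698350/626893 = 3018442368333/10030288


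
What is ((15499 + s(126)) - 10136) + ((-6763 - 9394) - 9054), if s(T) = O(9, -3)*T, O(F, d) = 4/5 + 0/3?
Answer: -98736/5 ≈ -19747.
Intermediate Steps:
O(F, d) = ⅘ (O(F, d) = 4*(⅕) + 0*(⅓) = ⅘ + 0 = ⅘)
s(T) = 4*T/5
((15499 + s(126)) - 10136) + ((-6763 - 9394) - 9054) = ((15499 + (⅘)*126) - 10136) + ((-6763 - 9394) - 9054) = ((15499 + 504/5) - 10136) + (-16157 - 9054) = (77999/5 - 10136) - 25211 = 27319/5 - 25211 = -98736/5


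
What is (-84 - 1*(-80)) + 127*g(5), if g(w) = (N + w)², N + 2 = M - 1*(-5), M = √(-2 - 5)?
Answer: 7235 + 2032*I*√7 ≈ 7235.0 + 5376.2*I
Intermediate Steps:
M = I*√7 (M = √(-7) = I*√7 ≈ 2.6458*I)
N = 3 + I*√7 (N = -2 + (I*√7 - 1*(-5)) = -2 + (I*√7 + 5) = -2 + (5 + I*√7) = 3 + I*√7 ≈ 3.0 + 2.6458*I)
g(w) = (3 + w + I*√7)² (g(w) = ((3 + I*√7) + w)² = (3 + w + I*√7)²)
(-84 - 1*(-80)) + 127*g(5) = (-84 - 1*(-80)) + 127*(3 + 5 + I*√7)² = (-84 + 80) + 127*(8 + I*√7)² = -4 + 127*(8 + I*√7)²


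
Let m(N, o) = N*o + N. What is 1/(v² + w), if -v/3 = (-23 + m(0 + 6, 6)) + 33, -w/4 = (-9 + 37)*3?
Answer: 1/24000 ≈ 4.1667e-5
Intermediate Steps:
w = -336 (w = -4*(-9 + 37)*3 = -112*3 = -4*84 = -336)
m(N, o) = N + N*o
v = -156 (v = -3*((-23 + (0 + 6)*(1 + 6)) + 33) = -3*((-23 + 6*7) + 33) = -3*((-23 + 42) + 33) = -3*(19 + 33) = -3*52 = -156)
1/(v² + w) = 1/((-156)² - 336) = 1/(24336 - 336) = 1/24000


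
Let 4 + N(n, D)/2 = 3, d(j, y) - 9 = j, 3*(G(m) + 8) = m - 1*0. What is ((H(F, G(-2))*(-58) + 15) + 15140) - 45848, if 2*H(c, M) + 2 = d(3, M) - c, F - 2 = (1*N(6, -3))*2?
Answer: -31041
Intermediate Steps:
G(m) = -8 + m/3 (G(m) = -8 + (m - 1*0)/3 = -8 + (m + 0)/3 = -8 + m/3)
d(j, y) = 9 + j
N(n, D) = -2 (N(n, D) = -8 + 2*3 = -8 + 6 = -2)
F = -2 (F = 2 + (1*(-2))*2 = 2 - 2*2 = 2 - 4 = -2)
H(c, M) = 5 - c/2 (H(c, M) = -1 + ((9 + 3) - c)/2 = -1 + (12 - c)/2 = -1 + (6 - c/2) = 5 - c/2)
((H(F, G(-2))*(-58) + 15) + 15140) - 45848 = (((5 - ½*(-2))*(-58) + 15) + 15140) - 45848 = (((5 + 1)*(-58) + 15) + 15140) - 45848 = ((6*(-58) + 15) + 15140) - 45848 = ((-348 + 15) + 15140) - 45848 = (-333 + 15140) - 45848 = 14807 - 45848 = -31041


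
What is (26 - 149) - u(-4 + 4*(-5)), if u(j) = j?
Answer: -99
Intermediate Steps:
(26 - 149) - u(-4 + 4*(-5)) = (26 - 149) - (-4 + 4*(-5)) = -123 - (-4 - 20) = -123 - 1*(-24) = -123 + 24 = -99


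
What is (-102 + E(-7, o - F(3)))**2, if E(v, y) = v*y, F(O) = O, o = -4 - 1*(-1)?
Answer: 3600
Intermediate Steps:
o = -3 (o = -4 + 1 = -3)
(-102 + E(-7, o - F(3)))**2 = (-102 - 7*(-3 - 1*3))**2 = (-102 - 7*(-3 - 3))**2 = (-102 - 7*(-6))**2 = (-102 + 42)**2 = (-60)**2 = 3600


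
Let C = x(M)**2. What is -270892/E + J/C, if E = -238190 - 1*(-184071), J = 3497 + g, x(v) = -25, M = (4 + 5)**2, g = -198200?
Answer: -10367824157/33824375 ≈ -306.52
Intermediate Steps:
M = 81 (M = 9**2 = 81)
C = 625 (C = (-25)**2 = 625)
J = -194703 (J = 3497 - 198200 = -194703)
E = -54119 (E = -238190 + 184071 = -54119)
-270892/E + J/C = -270892/(-54119) - 194703/625 = -270892*(-1/54119) - 194703*1/625 = 270892/54119 - 194703/625 = -10367824157/33824375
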